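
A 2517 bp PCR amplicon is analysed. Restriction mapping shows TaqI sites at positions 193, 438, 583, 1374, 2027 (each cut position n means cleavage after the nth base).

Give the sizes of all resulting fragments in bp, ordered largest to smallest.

Linear molecule, 5 cuts → 6 fragments:
  193 − 0 = 193 bp
  438 − 193 = 245 bp
  583 − 438 = 145 bp
  1374 − 583 = 791 bp
  2027 − 1374 = 653 bp
  2517 − 2027 = 490 bp
Sorted largest to smallest: 791, 653, 490, 245, 193, 145 bp.

791, 653, 490, 245, 193, 145 bp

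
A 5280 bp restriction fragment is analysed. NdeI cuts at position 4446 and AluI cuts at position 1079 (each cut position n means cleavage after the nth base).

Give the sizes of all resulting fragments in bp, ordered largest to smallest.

3367, 1079, 834 bp

Combined cut positions (sorted): 1079, 4446.
Linear molecule, 2 cuts → 3 fragments:
  1079 − 0 = 1079 bp
  4446 − 1079 = 3367 bp
  5280 − 4446 = 834 bp
Sorted largest to smallest: 3367, 1079, 834 bp.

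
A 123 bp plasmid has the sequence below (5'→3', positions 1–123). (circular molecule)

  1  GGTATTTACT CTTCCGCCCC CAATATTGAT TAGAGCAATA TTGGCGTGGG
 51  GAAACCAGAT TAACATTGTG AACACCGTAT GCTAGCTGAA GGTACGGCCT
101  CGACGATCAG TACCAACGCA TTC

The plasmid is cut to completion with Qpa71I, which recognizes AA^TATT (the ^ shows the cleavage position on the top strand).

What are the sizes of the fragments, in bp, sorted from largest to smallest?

108, 15 bp

Qpa71I sites (AATATT) start at positions 22, 37.
Qpa71I cuts after base 2 of each site, so after positions 23, 38.
Circular molecule, 2 cuts → 2 fragments:
  24–38 → 15 bp
  39–123 then 1–23 → 85 + 23 = 108 bp
Sorted largest to smallest: 108, 15 bp.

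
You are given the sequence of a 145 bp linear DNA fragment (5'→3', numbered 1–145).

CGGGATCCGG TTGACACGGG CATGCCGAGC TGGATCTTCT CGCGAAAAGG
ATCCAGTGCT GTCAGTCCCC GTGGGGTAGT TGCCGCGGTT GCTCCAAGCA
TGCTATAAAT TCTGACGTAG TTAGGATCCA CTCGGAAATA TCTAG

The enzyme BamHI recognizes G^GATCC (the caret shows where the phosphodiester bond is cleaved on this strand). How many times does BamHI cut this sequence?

GGATCC occurs starting at positions 3, 49, 124.
BamHI cuts at 3 sites.

3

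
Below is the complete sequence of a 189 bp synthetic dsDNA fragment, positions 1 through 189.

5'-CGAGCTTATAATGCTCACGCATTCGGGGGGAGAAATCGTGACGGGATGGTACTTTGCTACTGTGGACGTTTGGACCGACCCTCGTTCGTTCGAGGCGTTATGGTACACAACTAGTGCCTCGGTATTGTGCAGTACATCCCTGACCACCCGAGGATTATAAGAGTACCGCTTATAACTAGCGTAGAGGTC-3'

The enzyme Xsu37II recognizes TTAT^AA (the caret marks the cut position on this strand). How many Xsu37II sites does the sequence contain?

3

TTATAA occurs starting at positions 6, 155, 170.
Xsu37II cuts at 3 sites.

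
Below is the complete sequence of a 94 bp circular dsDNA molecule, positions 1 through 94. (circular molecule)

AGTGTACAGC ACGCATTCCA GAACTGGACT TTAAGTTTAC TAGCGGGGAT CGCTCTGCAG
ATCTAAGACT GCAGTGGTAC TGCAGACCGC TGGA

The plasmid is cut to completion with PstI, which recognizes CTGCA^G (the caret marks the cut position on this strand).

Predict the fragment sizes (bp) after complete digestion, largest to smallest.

PstI sites (CTGCAG) start at positions 55, 69, 80.
PstI cuts after base 5 of each site (before the last base), so after positions 59, 73, 84.
Circular molecule, 3 cuts → 3 fragments:
  60–73 → 14 bp
  74–84 → 11 bp
  85–94 then 1–59 → 10 + 59 = 69 bp
Sorted largest to smallest: 69, 14, 11 bp.

69, 14, 11 bp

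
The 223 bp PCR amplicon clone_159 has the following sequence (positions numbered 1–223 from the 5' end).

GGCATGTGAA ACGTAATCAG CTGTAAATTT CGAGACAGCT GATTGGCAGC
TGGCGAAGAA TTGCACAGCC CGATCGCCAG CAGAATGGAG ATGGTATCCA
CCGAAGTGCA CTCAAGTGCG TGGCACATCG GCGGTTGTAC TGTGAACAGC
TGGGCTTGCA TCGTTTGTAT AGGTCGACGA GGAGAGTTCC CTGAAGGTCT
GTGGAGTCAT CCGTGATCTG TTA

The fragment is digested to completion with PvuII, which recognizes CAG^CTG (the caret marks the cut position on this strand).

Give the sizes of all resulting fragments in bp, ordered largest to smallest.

PvuII sites (CAGCTG) start at positions 18, 36, 47, 147.
PvuII cuts after base 3 of each site, so after positions 20, 38, 49, 149.
Linear molecule, 4 cuts → 5 fragments:
  1–20 → 20 bp
  21–38 → 18 bp
  39–49 → 11 bp
  50–149 → 100 bp
  150–223 → 74 bp
Sorted largest to smallest: 100, 74, 20, 18, 11 bp.

100, 74, 20, 18, 11 bp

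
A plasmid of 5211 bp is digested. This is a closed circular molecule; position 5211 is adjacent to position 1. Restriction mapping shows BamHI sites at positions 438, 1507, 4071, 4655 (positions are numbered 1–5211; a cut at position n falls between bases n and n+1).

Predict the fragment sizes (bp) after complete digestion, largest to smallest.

Circular molecule, 4 cuts → 4 fragments:
  1507 − 438 = 1069 bp
  4071 − 1507 = 2564 bp
  4655 − 4071 = 584 bp
  wrap: 5211 − 4655 + 438 = 994 bp
Sorted largest to smallest: 2564, 1069, 994, 584 bp.

2564, 1069, 994, 584 bp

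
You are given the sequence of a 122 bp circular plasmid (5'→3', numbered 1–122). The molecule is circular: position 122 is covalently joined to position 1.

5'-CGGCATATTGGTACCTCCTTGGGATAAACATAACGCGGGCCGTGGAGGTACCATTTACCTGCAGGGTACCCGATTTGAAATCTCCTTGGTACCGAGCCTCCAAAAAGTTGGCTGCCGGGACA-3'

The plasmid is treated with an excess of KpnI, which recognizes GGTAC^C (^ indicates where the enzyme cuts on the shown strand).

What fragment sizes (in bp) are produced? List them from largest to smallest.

44, 37, 23, 18 bp

KpnI sites (GGTACC) start at positions 10, 47, 65, 88.
KpnI cuts after base 5 of each site (before the last base), so after positions 14, 51, 69, 92.
Circular molecule, 4 cuts → 4 fragments:
  15–51 → 37 bp
  52–69 → 18 bp
  70–92 → 23 bp
  93–122 then 1–14 → 30 + 14 = 44 bp
Sorted largest to smallest: 44, 37, 23, 18 bp.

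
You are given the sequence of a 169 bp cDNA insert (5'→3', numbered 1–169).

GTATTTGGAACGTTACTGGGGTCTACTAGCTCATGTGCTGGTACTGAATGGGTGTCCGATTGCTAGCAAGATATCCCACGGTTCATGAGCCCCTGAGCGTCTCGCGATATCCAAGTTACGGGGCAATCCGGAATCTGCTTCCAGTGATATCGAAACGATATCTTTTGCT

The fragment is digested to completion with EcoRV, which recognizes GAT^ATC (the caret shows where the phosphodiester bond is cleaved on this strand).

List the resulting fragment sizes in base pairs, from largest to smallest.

EcoRV sites (GATATC) start at positions 70, 106, 146, 157.
EcoRV cuts after base 3 of each site, so after positions 72, 108, 148, 159.
Linear molecule, 4 cuts → 5 fragments:
  1–72 → 72 bp
  73–108 → 36 bp
  109–148 → 40 bp
  149–159 → 11 bp
  160–169 → 10 bp
Sorted largest to smallest: 72, 40, 36, 11, 10 bp.

72, 40, 36, 11, 10 bp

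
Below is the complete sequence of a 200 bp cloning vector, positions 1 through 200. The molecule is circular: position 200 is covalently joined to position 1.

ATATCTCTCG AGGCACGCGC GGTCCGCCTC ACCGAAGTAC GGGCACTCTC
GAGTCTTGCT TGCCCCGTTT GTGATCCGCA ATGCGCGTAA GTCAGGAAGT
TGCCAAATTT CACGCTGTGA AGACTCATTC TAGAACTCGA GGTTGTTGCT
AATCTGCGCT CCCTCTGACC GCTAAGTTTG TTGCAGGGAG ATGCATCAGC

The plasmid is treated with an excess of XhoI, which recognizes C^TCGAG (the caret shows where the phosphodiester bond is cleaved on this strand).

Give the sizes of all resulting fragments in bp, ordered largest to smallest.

88, 71, 41 bp

XhoI sites (CTCGAG) start at positions 7, 48, 136.
XhoI cuts after the first base of each site, so after positions 7, 48, 136.
Circular molecule, 3 cuts → 3 fragments:
  8–48 → 41 bp
  49–136 → 88 bp
  137–200 then 1–7 → 64 + 7 = 71 bp
Sorted largest to smallest: 88, 71, 41 bp.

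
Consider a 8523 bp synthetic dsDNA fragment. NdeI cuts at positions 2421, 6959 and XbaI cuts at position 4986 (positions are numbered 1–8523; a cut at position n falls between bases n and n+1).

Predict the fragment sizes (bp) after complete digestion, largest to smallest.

Combined cut positions (sorted): 2421, 4986, 6959.
Linear molecule, 3 cuts → 4 fragments:
  2421 − 0 = 2421 bp
  4986 − 2421 = 2565 bp
  6959 − 4986 = 1973 bp
  8523 − 6959 = 1564 bp
Sorted largest to smallest: 2565, 2421, 1973, 1564 bp.

2565, 2421, 1973, 1564 bp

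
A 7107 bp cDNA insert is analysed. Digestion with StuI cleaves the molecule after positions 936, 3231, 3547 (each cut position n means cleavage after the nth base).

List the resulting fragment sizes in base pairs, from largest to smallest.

3560, 2295, 936, 316 bp

Linear molecule, 3 cuts → 4 fragments:
  936 − 0 = 936 bp
  3231 − 936 = 2295 bp
  3547 − 3231 = 316 bp
  7107 − 3547 = 3560 bp
Sorted largest to smallest: 3560, 2295, 936, 316 bp.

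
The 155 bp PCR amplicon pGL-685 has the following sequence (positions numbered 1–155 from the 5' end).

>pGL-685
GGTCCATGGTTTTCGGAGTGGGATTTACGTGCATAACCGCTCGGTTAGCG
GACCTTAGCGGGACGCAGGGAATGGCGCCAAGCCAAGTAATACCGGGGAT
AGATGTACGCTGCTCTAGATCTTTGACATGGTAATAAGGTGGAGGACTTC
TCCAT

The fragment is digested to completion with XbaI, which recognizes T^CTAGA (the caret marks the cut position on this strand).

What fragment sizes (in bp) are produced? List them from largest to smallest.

114, 41 bp

The XbaI site (TCTAGA) starts at position 114.
XbaI cuts after the first base of each site, so after position 114.
Linear molecule, 1 cut → 2 fragments:
  1–114 → 114 bp
  115–155 → 41 bp
Sorted largest to smallest: 114, 41 bp.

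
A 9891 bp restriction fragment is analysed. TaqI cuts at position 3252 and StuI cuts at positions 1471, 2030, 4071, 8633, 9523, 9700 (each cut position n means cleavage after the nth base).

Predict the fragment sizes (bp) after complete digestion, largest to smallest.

4562, 1471, 1222, 890, 819, 559, 191, 177 bp

Combined cut positions (sorted): 1471, 2030, 3252, 4071, 8633, 9523, 9700.
Linear molecule, 7 cuts → 8 fragments:
  1471 − 0 = 1471 bp
  2030 − 1471 = 559 bp
  3252 − 2030 = 1222 bp
  4071 − 3252 = 819 bp
  8633 − 4071 = 4562 bp
  9523 − 8633 = 890 bp
  9700 − 9523 = 177 bp
  9891 − 9700 = 191 bp
Sorted largest to smallest: 4562, 1471, 1222, 890, 819, 559, 191, 177 bp.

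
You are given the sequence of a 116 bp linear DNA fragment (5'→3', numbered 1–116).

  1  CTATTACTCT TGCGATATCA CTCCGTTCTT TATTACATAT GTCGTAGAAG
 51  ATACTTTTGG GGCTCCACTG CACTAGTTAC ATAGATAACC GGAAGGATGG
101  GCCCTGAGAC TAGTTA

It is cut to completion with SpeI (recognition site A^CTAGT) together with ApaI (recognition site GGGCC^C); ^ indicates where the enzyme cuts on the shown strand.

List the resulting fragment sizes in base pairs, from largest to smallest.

72, 31, 7, 6 bp

SpeI sites (ACTAGT) start at positions 72, 109.
SpeI cuts after the first base of each site, so after positions 72, 109.
The ApaI site (GGGCCC) starts at position 99.
ApaI cuts after base 5 of each site (before the last base), so after position 103.
Combined cut positions: 72, 103, 109.
Linear molecule, 3 cuts → 4 fragments:
  1–72 → 72 bp
  73–103 → 31 bp
  104–109 → 6 bp
  110–116 → 7 bp
Sorted largest to smallest: 72, 31, 7, 6 bp.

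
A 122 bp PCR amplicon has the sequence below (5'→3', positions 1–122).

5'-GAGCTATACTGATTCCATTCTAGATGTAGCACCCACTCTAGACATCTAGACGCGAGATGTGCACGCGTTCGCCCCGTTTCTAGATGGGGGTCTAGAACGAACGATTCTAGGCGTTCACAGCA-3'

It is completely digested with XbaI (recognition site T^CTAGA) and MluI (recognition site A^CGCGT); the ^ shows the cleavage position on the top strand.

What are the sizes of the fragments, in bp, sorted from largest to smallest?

31, 19, 18, 18, 16, 12, 8 bp

XbaI sites (TCTAGA) start at positions 19, 37, 45, 79, 91.
XbaI cuts after the first base of each site, so after positions 19, 37, 45, 79, 91.
The MluI site (ACGCGT) starts at position 63.
MluI cuts after the first base of each site, so after position 63.
Combined cut positions: 19, 37, 45, 63, 79, 91.
Linear molecule, 6 cuts → 7 fragments:
  1–19 → 19 bp
  20–37 → 18 bp
  38–45 → 8 bp
  46–63 → 18 bp
  64–79 → 16 bp
  80–91 → 12 bp
  92–122 → 31 bp
Sorted largest to smallest: 31, 19, 18, 18, 16, 12, 8 bp.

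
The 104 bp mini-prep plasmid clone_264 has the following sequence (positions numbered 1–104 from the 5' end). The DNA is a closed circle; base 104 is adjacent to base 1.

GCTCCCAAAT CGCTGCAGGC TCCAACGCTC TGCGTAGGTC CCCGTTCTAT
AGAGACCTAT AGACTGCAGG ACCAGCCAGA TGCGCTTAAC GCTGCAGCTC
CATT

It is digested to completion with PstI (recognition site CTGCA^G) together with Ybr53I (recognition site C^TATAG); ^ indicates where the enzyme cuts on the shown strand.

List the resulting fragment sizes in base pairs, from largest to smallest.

PstI sites (CTGCAG) start at positions 13, 64, 92.
PstI cuts after base 5 of each site (before the last base), so after positions 17, 68, 96.
Ybr53I sites (CTATAG) start at positions 47, 57.
Ybr53I cuts after the first base of each site, so after positions 47, 57.
Combined cut positions: 17, 47, 57, 68, 96.
Circular molecule, 5 cuts → 5 fragments:
  18–47 → 30 bp
  48–57 → 10 bp
  58–68 → 11 bp
  69–96 → 28 bp
  97–104 then 1–17 → 8 + 17 = 25 bp
Sorted largest to smallest: 30, 28, 25, 11, 10 bp.

30, 28, 25, 11, 10 bp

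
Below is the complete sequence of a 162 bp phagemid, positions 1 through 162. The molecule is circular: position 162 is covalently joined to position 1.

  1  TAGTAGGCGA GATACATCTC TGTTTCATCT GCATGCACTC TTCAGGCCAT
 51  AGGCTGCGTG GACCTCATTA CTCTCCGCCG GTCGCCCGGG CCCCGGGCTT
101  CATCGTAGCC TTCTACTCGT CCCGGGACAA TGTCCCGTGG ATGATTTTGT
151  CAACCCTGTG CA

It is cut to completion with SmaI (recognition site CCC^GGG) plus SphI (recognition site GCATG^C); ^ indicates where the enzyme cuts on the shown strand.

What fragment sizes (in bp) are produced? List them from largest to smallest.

74, 52, 29, 7 bp

SmaI sites (CCCGGG) start at positions 85, 92, 121.
SmaI cuts after base 3 of each site, so after positions 87, 94, 123.
The SphI site (GCATGC) starts at position 31.
SphI cuts after base 5 of each site (before the last base), so after position 35.
Combined cut positions: 35, 87, 94, 123.
Circular molecule, 4 cuts → 4 fragments:
  36–87 → 52 bp
  88–94 → 7 bp
  95–123 → 29 bp
  124–162 then 1–35 → 39 + 35 = 74 bp
Sorted largest to smallest: 74, 52, 29, 7 bp.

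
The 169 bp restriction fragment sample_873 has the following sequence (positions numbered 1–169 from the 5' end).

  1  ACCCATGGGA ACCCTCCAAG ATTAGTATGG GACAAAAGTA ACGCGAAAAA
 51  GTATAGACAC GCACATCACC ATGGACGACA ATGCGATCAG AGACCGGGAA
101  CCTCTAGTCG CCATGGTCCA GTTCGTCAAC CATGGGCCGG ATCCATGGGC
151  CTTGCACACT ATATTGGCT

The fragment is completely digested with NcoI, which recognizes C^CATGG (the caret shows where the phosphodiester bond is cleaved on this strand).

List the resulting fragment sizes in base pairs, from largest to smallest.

66, 42, 26, 19, 13, 3 bp

NcoI sites (CCATGG) start at positions 3, 69, 111, 130, 143.
NcoI cuts after the first base of each site, so after positions 3, 69, 111, 130, 143.
Linear molecule, 5 cuts → 6 fragments:
  1–3 → 3 bp
  4–69 → 66 bp
  70–111 → 42 bp
  112–130 → 19 bp
  131–143 → 13 bp
  144–169 → 26 bp
Sorted largest to smallest: 66, 42, 26, 19, 13, 3 bp.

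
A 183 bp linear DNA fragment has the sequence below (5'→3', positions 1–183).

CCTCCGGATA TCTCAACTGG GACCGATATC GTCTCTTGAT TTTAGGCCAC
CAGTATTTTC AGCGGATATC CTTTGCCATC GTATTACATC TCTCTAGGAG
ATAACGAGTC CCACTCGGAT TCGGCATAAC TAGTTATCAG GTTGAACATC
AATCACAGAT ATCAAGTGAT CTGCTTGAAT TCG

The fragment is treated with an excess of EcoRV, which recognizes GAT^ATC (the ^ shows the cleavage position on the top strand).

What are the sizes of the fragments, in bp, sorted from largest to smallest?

EcoRV sites (GATATC) start at positions 7, 25, 65, 158.
EcoRV cuts after base 3 of each site, so after positions 9, 27, 67, 160.
Linear molecule, 4 cuts → 5 fragments:
  1–9 → 9 bp
  10–27 → 18 bp
  28–67 → 40 bp
  68–160 → 93 bp
  161–183 → 23 bp
Sorted largest to smallest: 93, 40, 23, 18, 9 bp.

93, 40, 23, 18, 9 bp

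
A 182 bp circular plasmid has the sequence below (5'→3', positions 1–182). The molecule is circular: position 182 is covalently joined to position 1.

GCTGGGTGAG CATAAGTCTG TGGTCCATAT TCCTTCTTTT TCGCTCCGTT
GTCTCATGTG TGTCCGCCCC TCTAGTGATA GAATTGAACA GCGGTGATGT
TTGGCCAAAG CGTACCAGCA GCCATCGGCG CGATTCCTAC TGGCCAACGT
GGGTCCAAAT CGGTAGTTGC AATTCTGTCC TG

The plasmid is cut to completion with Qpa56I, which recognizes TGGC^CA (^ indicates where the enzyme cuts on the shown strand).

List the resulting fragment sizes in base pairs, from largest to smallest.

Qpa56I sites (TGGCCA) start at positions 102, 141.
Qpa56I cuts after base 4 of each site, so after positions 105, 144.
Circular molecule, 2 cuts → 2 fragments:
  106–144 → 39 bp
  145–182 then 1–105 → 38 + 105 = 143 bp
Sorted largest to smallest: 143, 39 bp.

143, 39 bp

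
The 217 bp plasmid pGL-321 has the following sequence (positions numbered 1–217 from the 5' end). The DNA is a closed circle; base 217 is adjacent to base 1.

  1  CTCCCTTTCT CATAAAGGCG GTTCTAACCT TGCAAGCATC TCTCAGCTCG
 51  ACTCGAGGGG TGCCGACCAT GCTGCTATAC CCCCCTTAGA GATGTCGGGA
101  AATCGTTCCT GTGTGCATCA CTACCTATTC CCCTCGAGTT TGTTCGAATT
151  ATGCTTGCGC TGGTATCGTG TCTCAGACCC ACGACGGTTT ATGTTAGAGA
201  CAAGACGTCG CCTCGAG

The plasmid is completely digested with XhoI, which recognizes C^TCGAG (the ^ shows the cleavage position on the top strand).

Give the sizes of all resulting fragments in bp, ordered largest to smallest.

81, 79, 57 bp

XhoI sites (CTCGAG) start at positions 52, 133, 212.
XhoI cuts after the first base of each site, so after positions 52, 133, 212.
Circular molecule, 3 cuts → 3 fragments:
  53–133 → 81 bp
  134–212 → 79 bp
  213–217 then 1–52 → 5 + 52 = 57 bp
Sorted largest to smallest: 81, 79, 57 bp.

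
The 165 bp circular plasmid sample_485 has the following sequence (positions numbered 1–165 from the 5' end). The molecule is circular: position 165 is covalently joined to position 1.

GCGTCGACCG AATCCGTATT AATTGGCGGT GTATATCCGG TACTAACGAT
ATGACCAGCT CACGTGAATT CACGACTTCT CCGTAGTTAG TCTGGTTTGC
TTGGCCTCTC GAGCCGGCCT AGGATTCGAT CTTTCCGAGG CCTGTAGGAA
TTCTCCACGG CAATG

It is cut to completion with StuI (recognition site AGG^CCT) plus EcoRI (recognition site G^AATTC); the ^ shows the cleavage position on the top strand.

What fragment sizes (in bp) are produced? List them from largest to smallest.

83, 74, 8 bp

The StuI site (AGGCCT) starts at position 138.
StuI cuts after base 3 of each site, so after position 140.
EcoRI sites (GAATTC) start at positions 66, 148.
EcoRI cuts after the first base of each site, so after positions 66, 148.
Combined cut positions: 66, 140, 148.
Circular molecule, 3 cuts → 3 fragments:
  67–140 → 74 bp
  141–148 → 8 bp
  149–165 then 1–66 → 17 + 66 = 83 bp
Sorted largest to smallest: 83, 74, 8 bp.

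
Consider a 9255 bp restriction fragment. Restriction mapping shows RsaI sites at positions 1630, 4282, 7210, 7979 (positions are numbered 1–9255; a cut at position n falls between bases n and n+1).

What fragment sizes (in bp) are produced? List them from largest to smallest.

2928, 2652, 1630, 1276, 769 bp

Linear molecule, 4 cuts → 5 fragments:
  1630 − 0 = 1630 bp
  4282 − 1630 = 2652 bp
  7210 − 4282 = 2928 bp
  7979 − 7210 = 769 bp
  9255 − 7979 = 1276 bp
Sorted largest to smallest: 2928, 2652, 1630, 1276, 769 bp.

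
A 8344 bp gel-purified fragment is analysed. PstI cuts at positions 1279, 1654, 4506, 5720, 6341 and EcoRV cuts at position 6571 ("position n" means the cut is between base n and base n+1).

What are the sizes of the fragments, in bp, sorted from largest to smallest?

2852, 1773, 1279, 1214, 621, 375, 230 bp

Combined cut positions (sorted): 1279, 1654, 4506, 5720, 6341, 6571.
Linear molecule, 6 cuts → 7 fragments:
  1279 − 0 = 1279 bp
  1654 − 1279 = 375 bp
  4506 − 1654 = 2852 bp
  5720 − 4506 = 1214 bp
  6341 − 5720 = 621 bp
  6571 − 6341 = 230 bp
  8344 − 6571 = 1773 bp
Sorted largest to smallest: 2852, 1773, 1279, 1214, 621, 375, 230 bp.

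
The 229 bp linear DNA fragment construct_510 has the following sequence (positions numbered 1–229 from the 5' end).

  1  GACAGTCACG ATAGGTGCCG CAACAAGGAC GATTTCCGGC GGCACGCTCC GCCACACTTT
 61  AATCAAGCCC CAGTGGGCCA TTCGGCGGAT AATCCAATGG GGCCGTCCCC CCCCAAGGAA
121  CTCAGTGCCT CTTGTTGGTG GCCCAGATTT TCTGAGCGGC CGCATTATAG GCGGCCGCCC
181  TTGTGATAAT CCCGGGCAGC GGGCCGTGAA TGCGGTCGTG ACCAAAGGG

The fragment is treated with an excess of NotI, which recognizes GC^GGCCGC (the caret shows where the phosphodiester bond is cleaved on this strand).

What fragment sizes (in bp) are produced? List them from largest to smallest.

NotI sites (GCGGCCGC) start at positions 156, 171.
NotI cuts after base 2 of each site, so after positions 157, 172.
Linear molecule, 2 cuts → 3 fragments:
  1–157 → 157 bp
  158–172 → 15 bp
  173–229 → 57 bp
Sorted largest to smallest: 157, 57, 15 bp.

157, 57, 15 bp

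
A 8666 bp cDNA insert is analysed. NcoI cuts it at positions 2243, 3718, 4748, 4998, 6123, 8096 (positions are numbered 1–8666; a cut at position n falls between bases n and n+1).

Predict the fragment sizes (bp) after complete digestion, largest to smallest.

2243, 1973, 1475, 1125, 1030, 570, 250 bp

Linear molecule, 6 cuts → 7 fragments:
  2243 − 0 = 2243 bp
  3718 − 2243 = 1475 bp
  4748 − 3718 = 1030 bp
  4998 − 4748 = 250 bp
  6123 − 4998 = 1125 bp
  8096 − 6123 = 1973 bp
  8666 − 8096 = 570 bp
Sorted largest to smallest: 2243, 1973, 1475, 1125, 1030, 570, 250 bp.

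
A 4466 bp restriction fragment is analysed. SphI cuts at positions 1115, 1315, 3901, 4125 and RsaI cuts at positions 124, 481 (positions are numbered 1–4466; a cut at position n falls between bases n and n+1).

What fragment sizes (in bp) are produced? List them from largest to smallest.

2586, 634, 357, 341, 224, 200, 124 bp

Combined cut positions (sorted): 124, 481, 1115, 1315, 3901, 4125.
Linear molecule, 6 cuts → 7 fragments:
  124 − 0 = 124 bp
  481 − 124 = 357 bp
  1115 − 481 = 634 bp
  1315 − 1115 = 200 bp
  3901 − 1315 = 2586 bp
  4125 − 3901 = 224 bp
  4466 − 4125 = 341 bp
Sorted largest to smallest: 2586, 634, 357, 341, 224, 200, 124 bp.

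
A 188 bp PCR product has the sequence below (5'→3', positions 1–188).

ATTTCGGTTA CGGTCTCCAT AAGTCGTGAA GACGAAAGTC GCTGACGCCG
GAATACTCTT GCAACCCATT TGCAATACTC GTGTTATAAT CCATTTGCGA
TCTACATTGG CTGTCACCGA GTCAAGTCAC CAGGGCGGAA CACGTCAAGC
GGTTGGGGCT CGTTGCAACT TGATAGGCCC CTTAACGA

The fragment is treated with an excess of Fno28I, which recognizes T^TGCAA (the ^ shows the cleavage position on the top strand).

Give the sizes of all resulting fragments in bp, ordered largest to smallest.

93, 59, 25, 11 bp

Fno28I sites (TTGCAA) start at positions 59, 70, 163.
Fno28I cuts after the first base of each site, so after positions 59, 70, 163.
Linear molecule, 3 cuts → 4 fragments:
  1–59 → 59 bp
  60–70 → 11 bp
  71–163 → 93 bp
  164–188 → 25 bp
Sorted largest to smallest: 93, 59, 25, 11 bp.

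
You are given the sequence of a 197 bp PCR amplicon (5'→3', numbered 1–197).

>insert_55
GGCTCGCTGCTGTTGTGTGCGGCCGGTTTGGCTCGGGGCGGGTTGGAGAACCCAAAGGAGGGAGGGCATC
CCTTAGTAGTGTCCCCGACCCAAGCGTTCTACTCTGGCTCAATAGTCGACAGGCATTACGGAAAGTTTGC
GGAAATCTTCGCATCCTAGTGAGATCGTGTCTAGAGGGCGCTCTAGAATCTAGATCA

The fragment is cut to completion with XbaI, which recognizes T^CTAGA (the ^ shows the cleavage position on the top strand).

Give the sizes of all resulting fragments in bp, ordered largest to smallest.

XbaI sites (TCTAGA) start at positions 170, 182, 189.
XbaI cuts after the first base of each site, so after positions 170, 182, 189.
Linear molecule, 3 cuts → 4 fragments:
  1–170 → 170 bp
  171–182 → 12 bp
  183–189 → 7 bp
  190–197 → 8 bp
Sorted largest to smallest: 170, 12, 8, 7 bp.

170, 12, 8, 7 bp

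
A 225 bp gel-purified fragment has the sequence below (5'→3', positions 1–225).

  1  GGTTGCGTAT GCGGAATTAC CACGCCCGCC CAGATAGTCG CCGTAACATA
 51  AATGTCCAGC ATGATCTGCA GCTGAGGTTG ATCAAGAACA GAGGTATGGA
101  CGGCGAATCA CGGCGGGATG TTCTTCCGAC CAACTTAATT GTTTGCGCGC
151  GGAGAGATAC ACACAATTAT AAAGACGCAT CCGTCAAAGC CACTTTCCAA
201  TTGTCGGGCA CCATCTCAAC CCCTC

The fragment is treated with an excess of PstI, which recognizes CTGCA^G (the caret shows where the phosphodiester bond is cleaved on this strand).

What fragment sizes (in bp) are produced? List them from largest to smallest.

The PstI site (CTGCAG) starts at position 66.
PstI cuts after base 5 of each site (before the last base), so after position 70.
Linear molecule, 1 cut → 2 fragments:
  1–70 → 70 bp
  71–225 → 155 bp
Sorted largest to smallest: 155, 70 bp.

155, 70 bp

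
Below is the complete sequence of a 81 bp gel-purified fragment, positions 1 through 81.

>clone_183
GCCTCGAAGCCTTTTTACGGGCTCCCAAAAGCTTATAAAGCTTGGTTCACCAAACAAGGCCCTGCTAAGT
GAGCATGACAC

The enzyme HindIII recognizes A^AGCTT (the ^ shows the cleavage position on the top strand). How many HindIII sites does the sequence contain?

2

AAGCTT occurs starting at positions 29, 38.
HindIII cuts at 2 sites.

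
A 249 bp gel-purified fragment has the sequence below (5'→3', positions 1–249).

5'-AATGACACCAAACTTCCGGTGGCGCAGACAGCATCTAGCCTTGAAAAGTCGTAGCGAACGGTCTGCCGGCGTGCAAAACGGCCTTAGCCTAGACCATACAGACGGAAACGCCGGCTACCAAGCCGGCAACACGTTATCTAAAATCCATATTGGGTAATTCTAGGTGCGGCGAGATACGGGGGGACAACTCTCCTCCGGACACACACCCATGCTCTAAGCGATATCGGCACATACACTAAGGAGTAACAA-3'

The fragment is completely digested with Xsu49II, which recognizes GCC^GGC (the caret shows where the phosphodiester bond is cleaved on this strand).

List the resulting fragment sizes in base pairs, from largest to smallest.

Xsu49II sites (GCCGGC) start at positions 65, 110, 122.
Xsu49II cuts after base 3 of each site, so after positions 67, 112, 124.
Linear molecule, 3 cuts → 4 fragments:
  1–67 → 67 bp
  68–112 → 45 bp
  113–124 → 12 bp
  125–249 → 125 bp
Sorted largest to smallest: 125, 67, 45, 12 bp.

125, 67, 45, 12 bp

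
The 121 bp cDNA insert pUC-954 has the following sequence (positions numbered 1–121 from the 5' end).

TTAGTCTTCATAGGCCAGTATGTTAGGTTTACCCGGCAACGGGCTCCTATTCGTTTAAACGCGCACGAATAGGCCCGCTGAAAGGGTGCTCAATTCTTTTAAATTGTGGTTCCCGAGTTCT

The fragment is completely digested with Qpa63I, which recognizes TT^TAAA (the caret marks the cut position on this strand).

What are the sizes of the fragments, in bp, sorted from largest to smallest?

55, 44, 22 bp

Qpa63I sites (TTTAAA) start at positions 54, 98.
Qpa63I cuts after base 2 of each site, so after positions 55, 99.
Linear molecule, 2 cuts → 3 fragments:
  1–55 → 55 bp
  56–99 → 44 bp
  100–121 → 22 bp
Sorted largest to smallest: 55, 44, 22 bp.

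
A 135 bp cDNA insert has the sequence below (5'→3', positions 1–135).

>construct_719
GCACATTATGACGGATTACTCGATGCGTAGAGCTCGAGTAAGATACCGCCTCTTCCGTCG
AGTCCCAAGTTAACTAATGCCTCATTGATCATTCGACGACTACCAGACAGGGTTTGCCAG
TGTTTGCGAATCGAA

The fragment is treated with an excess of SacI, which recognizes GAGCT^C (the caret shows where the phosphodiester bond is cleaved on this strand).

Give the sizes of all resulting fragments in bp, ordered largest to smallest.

The SacI site (GAGCTC) starts at position 30.
SacI cuts after base 5 of each site (before the last base), so after position 34.
Linear molecule, 1 cut → 2 fragments:
  1–34 → 34 bp
  35–135 → 101 bp
Sorted largest to smallest: 101, 34 bp.

101, 34 bp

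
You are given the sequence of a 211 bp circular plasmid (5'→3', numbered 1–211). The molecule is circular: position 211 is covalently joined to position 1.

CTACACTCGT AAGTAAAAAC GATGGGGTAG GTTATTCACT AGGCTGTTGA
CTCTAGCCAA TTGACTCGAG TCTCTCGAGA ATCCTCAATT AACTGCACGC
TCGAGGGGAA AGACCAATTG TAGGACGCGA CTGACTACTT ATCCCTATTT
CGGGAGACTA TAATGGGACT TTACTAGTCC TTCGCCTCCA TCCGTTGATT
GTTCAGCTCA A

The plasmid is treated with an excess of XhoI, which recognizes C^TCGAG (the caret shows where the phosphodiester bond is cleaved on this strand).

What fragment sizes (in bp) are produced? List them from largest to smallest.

176, 26, 9 bp

XhoI sites (CTCGAG) start at positions 65, 74, 100.
XhoI cuts after the first base of each site, so after positions 65, 74, 100.
Circular molecule, 3 cuts → 3 fragments:
  66–74 → 9 bp
  75–100 → 26 bp
  101–211 then 1–65 → 111 + 65 = 176 bp
Sorted largest to smallest: 176, 26, 9 bp.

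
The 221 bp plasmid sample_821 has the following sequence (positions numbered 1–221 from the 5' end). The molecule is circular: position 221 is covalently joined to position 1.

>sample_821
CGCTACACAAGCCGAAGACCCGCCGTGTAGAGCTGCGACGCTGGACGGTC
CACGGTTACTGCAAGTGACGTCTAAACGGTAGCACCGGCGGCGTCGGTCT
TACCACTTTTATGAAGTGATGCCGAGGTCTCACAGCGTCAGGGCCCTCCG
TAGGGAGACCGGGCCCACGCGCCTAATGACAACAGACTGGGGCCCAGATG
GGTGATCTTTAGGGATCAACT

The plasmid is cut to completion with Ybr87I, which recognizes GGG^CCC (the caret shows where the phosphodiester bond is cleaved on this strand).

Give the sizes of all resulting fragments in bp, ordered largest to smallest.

172, 29, 20 bp

Ybr87I sites (GGGCCC) start at positions 141, 161, 190.
Ybr87I cuts after base 3 of each site, so after positions 143, 163, 192.
Circular molecule, 3 cuts → 3 fragments:
  144–163 → 20 bp
  164–192 → 29 bp
  193–221 then 1–143 → 29 + 143 = 172 bp
Sorted largest to smallest: 172, 29, 20 bp.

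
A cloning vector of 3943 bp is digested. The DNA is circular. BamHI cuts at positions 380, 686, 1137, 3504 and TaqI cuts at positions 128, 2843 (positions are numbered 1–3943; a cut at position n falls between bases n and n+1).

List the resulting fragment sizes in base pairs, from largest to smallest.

Combined cut positions (sorted): 128, 380, 686, 1137, 2843, 3504.
Circular molecule, 6 cuts → 6 fragments:
  380 − 128 = 252 bp
  686 − 380 = 306 bp
  1137 − 686 = 451 bp
  2843 − 1137 = 1706 bp
  3504 − 2843 = 661 bp
  wrap: 3943 − 3504 + 128 = 567 bp
Sorted largest to smallest: 1706, 661, 567, 451, 306, 252 bp.

1706, 661, 567, 451, 306, 252 bp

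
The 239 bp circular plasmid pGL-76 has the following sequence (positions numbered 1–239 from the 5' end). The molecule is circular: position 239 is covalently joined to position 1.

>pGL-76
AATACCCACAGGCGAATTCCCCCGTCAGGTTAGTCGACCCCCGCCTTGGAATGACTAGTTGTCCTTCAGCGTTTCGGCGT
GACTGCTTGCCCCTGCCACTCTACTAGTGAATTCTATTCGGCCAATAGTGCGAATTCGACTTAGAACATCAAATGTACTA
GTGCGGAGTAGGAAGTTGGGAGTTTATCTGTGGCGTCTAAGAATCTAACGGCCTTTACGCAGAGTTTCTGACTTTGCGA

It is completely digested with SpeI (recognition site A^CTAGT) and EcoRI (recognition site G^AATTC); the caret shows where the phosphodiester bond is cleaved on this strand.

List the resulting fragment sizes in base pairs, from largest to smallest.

SpeI sites (ACTAGT) start at positions 54, 103, 157.
SpeI cuts after the first base of each site, so after positions 54, 103, 157.
EcoRI sites (GAATTC) start at positions 14, 109, 132.
EcoRI cuts after the first base of each site, so after positions 14, 109, 132.
Combined cut positions: 14, 54, 103, 109, 132, 157.
Circular molecule, 6 cuts → 6 fragments:
  15–54 → 40 bp
  55–103 → 49 bp
  104–109 → 6 bp
  110–132 → 23 bp
  133–157 → 25 bp
  158–239 then 1–14 → 82 + 14 = 96 bp
Sorted largest to smallest: 96, 49, 40, 25, 23, 6 bp.

96, 49, 40, 25, 23, 6 bp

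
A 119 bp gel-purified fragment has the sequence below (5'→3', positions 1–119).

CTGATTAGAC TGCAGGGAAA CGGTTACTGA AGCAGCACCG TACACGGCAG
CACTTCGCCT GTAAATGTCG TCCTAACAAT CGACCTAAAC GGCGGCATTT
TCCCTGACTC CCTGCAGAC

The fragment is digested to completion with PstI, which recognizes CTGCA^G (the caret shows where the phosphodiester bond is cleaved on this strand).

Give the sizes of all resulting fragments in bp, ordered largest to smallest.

102, 14, 3 bp

PstI sites (CTGCAG) start at positions 10, 112.
PstI cuts after base 5 of each site (before the last base), so after positions 14, 116.
Linear molecule, 2 cuts → 3 fragments:
  1–14 → 14 bp
  15–116 → 102 bp
  117–119 → 3 bp
Sorted largest to smallest: 102, 14, 3 bp.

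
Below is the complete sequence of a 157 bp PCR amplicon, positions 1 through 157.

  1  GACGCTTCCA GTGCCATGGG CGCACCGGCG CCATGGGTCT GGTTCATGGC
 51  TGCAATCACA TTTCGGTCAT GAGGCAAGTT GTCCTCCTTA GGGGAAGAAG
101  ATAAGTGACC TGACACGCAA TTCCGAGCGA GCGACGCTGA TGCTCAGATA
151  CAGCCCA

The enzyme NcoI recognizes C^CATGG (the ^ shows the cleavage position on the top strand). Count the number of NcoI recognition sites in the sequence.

CCATGG occurs starting at positions 14, 31.
NcoI cuts at 2 sites.

2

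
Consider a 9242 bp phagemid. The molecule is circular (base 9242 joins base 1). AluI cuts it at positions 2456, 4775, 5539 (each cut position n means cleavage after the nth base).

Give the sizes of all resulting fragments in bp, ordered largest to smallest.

Circular molecule, 3 cuts → 3 fragments:
  4775 − 2456 = 2319 bp
  5539 − 4775 = 764 bp
  wrap: 9242 − 5539 + 2456 = 6159 bp
Sorted largest to smallest: 6159, 2319, 764 bp.

6159, 2319, 764 bp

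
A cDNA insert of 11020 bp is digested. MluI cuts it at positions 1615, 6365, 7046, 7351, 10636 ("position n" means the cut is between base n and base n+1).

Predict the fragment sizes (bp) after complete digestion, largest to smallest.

4750, 3285, 1615, 681, 384, 305 bp

Linear molecule, 5 cuts → 6 fragments:
  1615 − 0 = 1615 bp
  6365 − 1615 = 4750 bp
  7046 − 6365 = 681 bp
  7351 − 7046 = 305 bp
  10636 − 7351 = 3285 bp
  11020 − 10636 = 384 bp
Sorted largest to smallest: 4750, 3285, 1615, 681, 384, 305 bp.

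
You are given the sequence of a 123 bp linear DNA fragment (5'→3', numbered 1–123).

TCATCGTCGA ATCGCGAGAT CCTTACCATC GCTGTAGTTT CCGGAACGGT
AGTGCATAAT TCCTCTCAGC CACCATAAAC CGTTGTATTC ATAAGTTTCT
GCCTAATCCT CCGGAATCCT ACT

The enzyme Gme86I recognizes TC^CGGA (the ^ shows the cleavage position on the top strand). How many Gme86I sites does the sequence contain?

TCCGGA occurs starting at positions 40, 110.
Gme86I cuts at 2 sites.

2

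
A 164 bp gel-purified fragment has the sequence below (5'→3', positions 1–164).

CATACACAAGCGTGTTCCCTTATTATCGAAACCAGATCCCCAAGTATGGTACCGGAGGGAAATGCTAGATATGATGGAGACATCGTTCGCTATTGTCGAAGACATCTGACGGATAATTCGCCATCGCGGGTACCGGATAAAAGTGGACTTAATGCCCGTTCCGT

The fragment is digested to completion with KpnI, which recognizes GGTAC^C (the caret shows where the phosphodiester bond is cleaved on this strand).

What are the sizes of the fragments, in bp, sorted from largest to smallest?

81, 52, 31 bp

KpnI sites (GGTACC) start at positions 48, 129.
KpnI cuts after base 5 of each site (before the last base), so after positions 52, 133.
Linear molecule, 2 cuts → 3 fragments:
  1–52 → 52 bp
  53–133 → 81 bp
  134–164 → 31 bp
Sorted largest to smallest: 81, 52, 31 bp.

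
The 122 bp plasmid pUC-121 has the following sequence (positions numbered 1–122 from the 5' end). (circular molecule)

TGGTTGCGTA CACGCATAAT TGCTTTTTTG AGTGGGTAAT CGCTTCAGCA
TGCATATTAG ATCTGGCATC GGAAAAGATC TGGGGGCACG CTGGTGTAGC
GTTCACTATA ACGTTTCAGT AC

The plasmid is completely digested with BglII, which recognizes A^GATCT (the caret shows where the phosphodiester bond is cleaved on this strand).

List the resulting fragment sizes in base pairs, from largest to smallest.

105, 17 bp

BglII sites (AGATCT) start at positions 59, 76.
BglII cuts after the first base of each site, so after positions 59, 76.
Circular molecule, 2 cuts → 2 fragments:
  60–76 → 17 bp
  77–122 then 1–59 → 46 + 59 = 105 bp
Sorted largest to smallest: 105, 17 bp.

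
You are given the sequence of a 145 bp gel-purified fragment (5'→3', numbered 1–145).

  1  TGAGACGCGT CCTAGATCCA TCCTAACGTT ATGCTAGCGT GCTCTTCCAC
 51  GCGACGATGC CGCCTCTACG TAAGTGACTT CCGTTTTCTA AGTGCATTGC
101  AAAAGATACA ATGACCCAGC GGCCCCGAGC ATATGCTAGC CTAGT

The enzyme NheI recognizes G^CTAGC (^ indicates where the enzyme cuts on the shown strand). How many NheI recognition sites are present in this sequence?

2

GCTAGC occurs starting at positions 33, 135.
NheI cuts at 2 sites.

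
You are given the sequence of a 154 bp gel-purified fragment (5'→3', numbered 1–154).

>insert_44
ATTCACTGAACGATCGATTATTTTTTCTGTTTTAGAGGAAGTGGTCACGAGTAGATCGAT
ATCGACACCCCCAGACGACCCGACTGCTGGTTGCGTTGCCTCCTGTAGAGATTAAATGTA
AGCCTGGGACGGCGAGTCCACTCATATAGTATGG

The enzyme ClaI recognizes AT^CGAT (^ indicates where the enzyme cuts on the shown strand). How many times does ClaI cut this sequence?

ATCGAT occurs starting at positions 13, 55.
ClaI cuts at 2 sites.

2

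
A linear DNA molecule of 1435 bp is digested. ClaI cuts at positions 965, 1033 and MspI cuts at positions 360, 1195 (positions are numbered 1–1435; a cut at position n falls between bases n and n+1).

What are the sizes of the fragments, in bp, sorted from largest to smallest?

Combined cut positions (sorted): 360, 965, 1033, 1195.
Linear molecule, 4 cuts → 5 fragments:
  360 − 0 = 360 bp
  965 − 360 = 605 bp
  1033 − 965 = 68 bp
  1195 − 1033 = 162 bp
  1435 − 1195 = 240 bp
Sorted largest to smallest: 605, 360, 240, 162, 68 bp.

605, 360, 240, 162, 68 bp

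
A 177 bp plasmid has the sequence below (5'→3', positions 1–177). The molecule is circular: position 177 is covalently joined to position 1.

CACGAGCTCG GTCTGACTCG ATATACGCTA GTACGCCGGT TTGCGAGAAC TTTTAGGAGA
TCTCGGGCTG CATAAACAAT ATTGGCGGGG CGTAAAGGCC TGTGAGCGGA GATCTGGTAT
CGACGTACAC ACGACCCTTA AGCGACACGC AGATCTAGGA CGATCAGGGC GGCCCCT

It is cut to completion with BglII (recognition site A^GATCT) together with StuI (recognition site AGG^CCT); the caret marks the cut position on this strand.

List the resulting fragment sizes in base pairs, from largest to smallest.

84, 41, 40, 12 bp

BglII sites (AGATCT) start at positions 58, 110, 151.
BglII cuts after the first base of each site, so after positions 58, 110, 151.
The StuI site (AGGCCT) starts at position 96.
StuI cuts after base 3 of each site, so after position 98.
Combined cut positions: 58, 98, 110, 151.
Circular molecule, 4 cuts → 4 fragments:
  59–98 → 40 bp
  99–110 → 12 bp
  111–151 → 41 bp
  152–177 then 1–58 → 26 + 58 = 84 bp
Sorted largest to smallest: 84, 41, 40, 12 bp.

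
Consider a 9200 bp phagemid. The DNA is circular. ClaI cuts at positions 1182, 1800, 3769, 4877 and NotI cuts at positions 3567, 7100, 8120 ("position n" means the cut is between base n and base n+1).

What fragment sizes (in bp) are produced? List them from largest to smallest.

2262, 2223, 1767, 1108, 1020, 618, 202 bp

Combined cut positions (sorted): 1182, 1800, 3567, 3769, 4877, 7100, 8120.
Circular molecule, 7 cuts → 7 fragments:
  1800 − 1182 = 618 bp
  3567 − 1800 = 1767 bp
  3769 − 3567 = 202 bp
  4877 − 3769 = 1108 bp
  7100 − 4877 = 2223 bp
  8120 − 7100 = 1020 bp
  wrap: 9200 − 8120 + 1182 = 2262 bp
Sorted largest to smallest: 2262, 2223, 1767, 1108, 1020, 618, 202 bp.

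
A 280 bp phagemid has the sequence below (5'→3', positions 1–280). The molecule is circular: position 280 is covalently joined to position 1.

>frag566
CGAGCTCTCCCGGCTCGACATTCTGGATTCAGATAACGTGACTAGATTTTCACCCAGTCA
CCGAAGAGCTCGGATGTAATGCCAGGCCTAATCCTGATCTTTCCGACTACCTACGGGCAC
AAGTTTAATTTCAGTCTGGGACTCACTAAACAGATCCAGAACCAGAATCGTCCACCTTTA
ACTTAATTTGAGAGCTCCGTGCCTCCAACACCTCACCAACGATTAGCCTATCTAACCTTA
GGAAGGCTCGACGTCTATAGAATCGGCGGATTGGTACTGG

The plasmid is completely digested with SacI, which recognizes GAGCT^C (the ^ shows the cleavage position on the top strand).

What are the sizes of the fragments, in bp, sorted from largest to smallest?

SacI sites (GAGCTC) start at positions 2, 66, 192.
SacI cuts after base 5 of each site (before the last base), so after positions 6, 70, 196.
Circular molecule, 3 cuts → 3 fragments:
  7–70 → 64 bp
  71–196 → 126 bp
  197–280 then 1–6 → 84 + 6 = 90 bp
Sorted largest to smallest: 126, 90, 64 bp.

126, 90, 64 bp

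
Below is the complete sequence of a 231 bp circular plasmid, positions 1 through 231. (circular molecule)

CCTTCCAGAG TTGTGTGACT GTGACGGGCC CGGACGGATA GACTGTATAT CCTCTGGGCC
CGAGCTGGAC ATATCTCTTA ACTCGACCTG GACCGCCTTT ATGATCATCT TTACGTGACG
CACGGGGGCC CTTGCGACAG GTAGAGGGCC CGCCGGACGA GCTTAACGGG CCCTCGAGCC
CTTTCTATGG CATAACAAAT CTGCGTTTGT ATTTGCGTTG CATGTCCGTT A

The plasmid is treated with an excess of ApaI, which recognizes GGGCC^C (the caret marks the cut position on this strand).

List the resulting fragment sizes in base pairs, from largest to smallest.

89, 70, 30, 22, 20 bp

ApaI sites (GGGCCC) start at positions 26, 56, 126, 146, 168.
ApaI cuts after base 5 of each site (before the last base), so after positions 30, 60, 130, 150, 172.
Circular molecule, 5 cuts → 5 fragments:
  31–60 → 30 bp
  61–130 → 70 bp
  131–150 → 20 bp
  151–172 → 22 bp
  173–231 then 1–30 → 59 + 30 = 89 bp
Sorted largest to smallest: 89, 70, 30, 22, 20 bp.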